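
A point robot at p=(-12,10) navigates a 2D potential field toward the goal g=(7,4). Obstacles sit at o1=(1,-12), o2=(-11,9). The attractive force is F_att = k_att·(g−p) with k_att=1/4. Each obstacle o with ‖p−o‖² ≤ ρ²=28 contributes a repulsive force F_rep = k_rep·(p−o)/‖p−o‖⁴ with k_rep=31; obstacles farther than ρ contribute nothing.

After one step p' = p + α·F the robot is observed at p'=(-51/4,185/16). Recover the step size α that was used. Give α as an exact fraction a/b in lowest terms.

F_att = 1/4·(g−p) = 1/4·(19,-6) = (4.7500,-1.5000)
o1: d²=653 > ρ²=28 → inactive
o2: d²=2 ≤ ρ²=28; F_rep = 31·(-1,1)/2² = (-7.7500,7.7500)
F = F_att + ΣF_rep = (-3.0000,6.2500)
Δp = p'−p = (-0.7500,1.5625); α = Δx/Fx = (-3/4) / (-3) = 1/4
check: Δy/Fy = (25/16) / (25/4) = 1/4 ✓

α = 1/4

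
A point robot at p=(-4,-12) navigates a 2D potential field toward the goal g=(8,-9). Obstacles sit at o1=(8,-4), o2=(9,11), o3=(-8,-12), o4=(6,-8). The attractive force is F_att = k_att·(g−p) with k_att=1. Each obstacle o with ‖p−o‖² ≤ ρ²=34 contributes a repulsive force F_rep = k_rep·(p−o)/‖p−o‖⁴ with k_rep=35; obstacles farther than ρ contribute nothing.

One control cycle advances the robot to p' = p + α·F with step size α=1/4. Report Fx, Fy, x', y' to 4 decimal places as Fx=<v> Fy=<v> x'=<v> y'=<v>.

F_att = 1·(g−p) = 1·(12,3) = (12.0000,3.0000)
o1: d²=208 > ρ²=34 → inactive
o2: d²=698 > ρ²=34 → inactive
o3: d²=16 ≤ ρ²=34; F_rep = 35·(4,0)/16² = (0.5469,0.0000)
o4: d²=116 > ρ²=34 → inactive
F = F_att + ΣF_rep = (12.5469,3.0000)
p' = p + 1/4·F = (-0.8633,-11.2500)

Fx=12.5469 Fy=3.0000 x'=-0.8633 y'=-11.2500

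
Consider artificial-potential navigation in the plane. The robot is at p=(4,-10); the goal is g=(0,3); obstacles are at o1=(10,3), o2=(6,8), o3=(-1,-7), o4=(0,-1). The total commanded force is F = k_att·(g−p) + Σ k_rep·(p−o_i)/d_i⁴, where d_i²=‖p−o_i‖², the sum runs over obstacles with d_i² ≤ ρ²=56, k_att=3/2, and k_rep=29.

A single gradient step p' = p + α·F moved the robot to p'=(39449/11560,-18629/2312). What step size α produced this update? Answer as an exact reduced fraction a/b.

F_att = 3/2·(g−p) = 3/2·(-4,13) = (-6.0000,19.5000)
o1: d²=205 > ρ²=56 → inactive
o2: d²=328 > ρ²=56 → inactive
o3: d²=34 ≤ ρ²=56; F_rep = 29·(5,-3)/34² = (0.1254,-0.0753)
o4: d²=97 > ρ²=56 → inactive
F = F_att + ΣF_rep = (-5.8746,19.4247)
Δp = p'−p = (-0.5875,1.9425); α = Δx/Fx = (-6791/11560) / (-6791/1156) = 1/10
check: Δy/Fy = (4491/2312) / (22455/1156) = 1/10 ✓

α = 1/10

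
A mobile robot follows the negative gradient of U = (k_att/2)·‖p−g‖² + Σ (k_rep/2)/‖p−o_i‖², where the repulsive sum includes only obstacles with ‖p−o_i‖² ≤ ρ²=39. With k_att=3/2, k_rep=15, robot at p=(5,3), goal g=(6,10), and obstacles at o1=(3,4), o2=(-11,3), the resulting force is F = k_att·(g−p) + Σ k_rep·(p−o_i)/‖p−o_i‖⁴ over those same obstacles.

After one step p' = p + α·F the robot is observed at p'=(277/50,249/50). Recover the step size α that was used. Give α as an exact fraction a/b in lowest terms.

α = 1/5

F_att = 3/2·(g−p) = 3/2·(1,7) = (1.5000,10.5000)
o1: d²=5 ≤ ρ²=39; F_rep = 15·(2,-1)/5² = (1.2000,-0.6000)
o2: d²=256 > ρ²=39 → inactive
F = F_att + ΣF_rep = (2.7000,9.9000)
Δp = p'−p = (0.5400,1.9800); α = Δx/Fx = (27/50) / (27/10) = 1/5
check: Δy/Fy = (99/50) / (99/10) = 1/5 ✓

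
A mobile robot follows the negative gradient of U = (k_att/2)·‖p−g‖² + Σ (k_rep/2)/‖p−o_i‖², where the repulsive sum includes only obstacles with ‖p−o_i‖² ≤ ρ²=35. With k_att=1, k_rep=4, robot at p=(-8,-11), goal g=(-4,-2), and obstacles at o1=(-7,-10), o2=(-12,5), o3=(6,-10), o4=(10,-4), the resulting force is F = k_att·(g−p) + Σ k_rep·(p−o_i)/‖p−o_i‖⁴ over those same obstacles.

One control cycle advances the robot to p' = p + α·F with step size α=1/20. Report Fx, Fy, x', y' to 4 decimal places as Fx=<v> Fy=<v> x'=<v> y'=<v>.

F_att = 1·(g−p) = 1·(4,9) = (4.0000,9.0000)
o1: d²=2 ≤ ρ²=35; F_rep = 4·(-1,-1)/2² = (-1.0000,-1.0000)
o2: d²=272 > ρ²=35 → inactive
o3: d²=197 > ρ²=35 → inactive
o4: d²=373 > ρ²=35 → inactive
F = F_att + ΣF_rep = (3.0000,8.0000)
p' = p + 1/20·F = (-7.8500,-10.6000)

Fx=3.0000 Fy=8.0000 x'=-7.8500 y'=-10.6000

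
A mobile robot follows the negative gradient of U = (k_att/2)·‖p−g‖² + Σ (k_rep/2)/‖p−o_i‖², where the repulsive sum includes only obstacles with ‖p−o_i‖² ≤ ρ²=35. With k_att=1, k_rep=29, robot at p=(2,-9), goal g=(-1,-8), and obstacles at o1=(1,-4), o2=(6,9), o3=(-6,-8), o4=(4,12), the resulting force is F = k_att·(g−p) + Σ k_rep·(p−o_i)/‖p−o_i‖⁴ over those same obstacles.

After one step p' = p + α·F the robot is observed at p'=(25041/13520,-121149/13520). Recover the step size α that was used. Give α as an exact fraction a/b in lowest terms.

F_att = 1·(g−p) = 1·(-3,1) = (-3.0000,1.0000)
o1: d²=26 ≤ ρ²=35; F_rep = 29·(1,-5)/26² = (0.0429,-0.2145)
o2: d²=340 > ρ²=35 → inactive
o3: d²=65 > ρ²=35 → inactive
o4: d²=445 > ρ²=35 → inactive
F = F_att + ΣF_rep = (-2.9571,0.7855)
Δp = p'−p = (-0.1479,0.0393); α = Δx/Fx = (-1999/13520) / (-1999/676) = 1/20
check: Δy/Fy = (531/13520) / (531/676) = 1/20 ✓

α = 1/20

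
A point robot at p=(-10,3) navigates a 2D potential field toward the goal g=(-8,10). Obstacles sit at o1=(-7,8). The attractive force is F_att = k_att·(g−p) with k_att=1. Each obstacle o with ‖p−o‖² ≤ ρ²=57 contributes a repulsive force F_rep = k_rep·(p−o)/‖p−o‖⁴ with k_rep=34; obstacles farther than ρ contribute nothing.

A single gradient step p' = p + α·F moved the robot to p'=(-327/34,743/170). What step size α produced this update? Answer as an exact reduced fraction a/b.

α = 1/5

F_att = 1·(g−p) = 1·(2,7) = (2.0000,7.0000)
o1: d²=34 ≤ ρ²=57; F_rep = 34·(-3,-5)/34² = (-0.0882,-0.1471)
F = F_att + ΣF_rep = (1.9118,6.8529)
Δp = p'−p = (0.3824,1.3706); α = Δx/Fx = (13/34) / (65/34) = 1/5
check: Δy/Fy = (233/170) / (233/34) = 1/5 ✓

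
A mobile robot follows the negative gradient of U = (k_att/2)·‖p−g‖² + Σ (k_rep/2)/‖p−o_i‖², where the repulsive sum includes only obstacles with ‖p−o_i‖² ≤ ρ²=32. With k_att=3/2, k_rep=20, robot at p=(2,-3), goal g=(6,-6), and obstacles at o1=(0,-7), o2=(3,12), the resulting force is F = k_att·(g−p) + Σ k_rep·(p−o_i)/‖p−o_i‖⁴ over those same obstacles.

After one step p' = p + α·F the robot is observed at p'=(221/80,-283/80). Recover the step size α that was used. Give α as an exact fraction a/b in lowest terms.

F_att = 3/2·(g−p) = 3/2·(4,-3) = (6.0000,-4.5000)
o1: d²=20 ≤ ρ²=32; F_rep = 20·(2,4)/20² = (0.1000,0.2000)
o2: d²=226 > ρ²=32 → inactive
F = F_att + ΣF_rep = (6.1000,-4.3000)
Δp = p'−p = (0.7625,-0.5375); α = Δx/Fx = (61/80) / (61/10) = 1/8
check: Δy/Fy = (-43/80) / (-43/10) = 1/8 ✓

α = 1/8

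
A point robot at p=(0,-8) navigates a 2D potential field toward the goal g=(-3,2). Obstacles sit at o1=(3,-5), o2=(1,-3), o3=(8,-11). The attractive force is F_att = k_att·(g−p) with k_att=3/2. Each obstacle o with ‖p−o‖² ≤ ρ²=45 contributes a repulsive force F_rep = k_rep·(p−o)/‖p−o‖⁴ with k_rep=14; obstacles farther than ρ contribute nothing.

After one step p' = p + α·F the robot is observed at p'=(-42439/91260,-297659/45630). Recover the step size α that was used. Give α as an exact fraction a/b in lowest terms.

F_att = 3/2·(g−p) = 3/2·(-3,10) = (-4.5000,15.0000)
o1: d²=18 ≤ ρ²=45; F_rep = 14·(-3,-3)/18² = (-0.1296,-0.1296)
o2: d²=26 ≤ ρ²=45; F_rep = 14·(-1,-5)/26² = (-0.0207,-0.1036)
o3: d²=73 > ρ²=45 → inactive
F = F_att + ΣF_rep = (-4.6503,14.7668)
Δp = p'−p = (-0.4650,1.4767); α = Δx/Fx = (-42439/91260) / (-42439/9126) = 1/10
check: Δy/Fy = (67381/45630) / (67381/4563) = 1/10 ✓

α = 1/10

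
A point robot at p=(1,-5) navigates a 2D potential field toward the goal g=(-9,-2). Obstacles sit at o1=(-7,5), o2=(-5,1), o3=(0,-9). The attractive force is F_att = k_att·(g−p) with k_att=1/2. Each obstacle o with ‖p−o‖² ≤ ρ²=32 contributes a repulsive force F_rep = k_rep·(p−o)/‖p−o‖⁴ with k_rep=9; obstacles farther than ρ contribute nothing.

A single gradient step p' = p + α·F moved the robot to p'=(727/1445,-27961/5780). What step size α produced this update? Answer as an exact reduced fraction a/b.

α = 1/10

F_att = 1/2·(g−p) = 1/2·(-10,3) = (-5.0000,1.5000)
o1: d²=164 > ρ²=32 → inactive
o2: d²=72 > ρ²=32 → inactive
o3: d²=17 ≤ ρ²=32; F_rep = 9·(1,4)/17² = (0.0311,0.1246)
F = F_att + ΣF_rep = (-4.9689,1.6246)
Δp = p'−p = (-0.4969,0.1625); α = Δx/Fx = (-718/1445) / (-1436/289) = 1/10
check: Δy/Fy = (939/5780) / (939/578) = 1/10 ✓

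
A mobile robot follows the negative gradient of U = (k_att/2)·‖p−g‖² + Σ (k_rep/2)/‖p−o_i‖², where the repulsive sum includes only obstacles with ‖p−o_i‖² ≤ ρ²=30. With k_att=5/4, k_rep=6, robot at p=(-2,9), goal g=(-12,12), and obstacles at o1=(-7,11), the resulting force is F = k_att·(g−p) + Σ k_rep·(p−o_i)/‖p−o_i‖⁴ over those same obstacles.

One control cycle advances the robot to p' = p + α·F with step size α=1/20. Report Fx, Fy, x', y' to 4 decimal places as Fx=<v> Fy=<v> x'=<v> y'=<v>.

F_att = 5/4·(g−p) = 5/4·(-10,3) = (-12.5000,3.7500)
o1: d²=29 ≤ ρ²=30; F_rep = 6·(5,-2)/29² = (0.0357,-0.0143)
F = F_att + ΣF_rep = (-12.4643,3.7357)
p' = p + 1/20·F = (-2.6232,9.1868)

Fx=-12.4643 Fy=3.7357 x'=-2.6232 y'=9.1868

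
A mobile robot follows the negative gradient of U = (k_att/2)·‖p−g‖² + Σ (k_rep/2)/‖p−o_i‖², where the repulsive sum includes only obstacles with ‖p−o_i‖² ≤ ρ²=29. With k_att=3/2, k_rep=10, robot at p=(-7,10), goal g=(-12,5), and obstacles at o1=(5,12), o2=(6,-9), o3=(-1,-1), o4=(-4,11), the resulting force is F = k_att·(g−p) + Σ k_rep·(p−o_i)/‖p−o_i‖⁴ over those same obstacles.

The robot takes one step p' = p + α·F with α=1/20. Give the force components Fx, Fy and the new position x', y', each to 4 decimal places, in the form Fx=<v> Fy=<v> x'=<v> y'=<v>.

Fx=-7.8000 Fy=-7.6000 x'=-7.3900 y'=9.6200

F_att = 3/2·(g−p) = 3/2·(-5,-5) = (-7.5000,-7.5000)
o1: d²=148 > ρ²=29 → inactive
o2: d²=530 > ρ²=29 → inactive
o3: d²=157 > ρ²=29 → inactive
o4: d²=10 ≤ ρ²=29; F_rep = 10·(-3,-1)/10² = (-0.3000,-0.1000)
F = F_att + ΣF_rep = (-7.8000,-7.6000)
p' = p + 1/20·F = (-7.3900,9.6200)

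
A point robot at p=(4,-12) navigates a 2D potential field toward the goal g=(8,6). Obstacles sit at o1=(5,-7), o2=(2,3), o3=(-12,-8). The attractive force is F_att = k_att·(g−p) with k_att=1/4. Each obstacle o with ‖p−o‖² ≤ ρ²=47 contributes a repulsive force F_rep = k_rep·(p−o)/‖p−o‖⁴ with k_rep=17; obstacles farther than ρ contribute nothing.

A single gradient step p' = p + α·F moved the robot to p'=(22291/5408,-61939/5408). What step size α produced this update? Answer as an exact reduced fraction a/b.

α = 1/8

F_att = 1/4·(g−p) = 1/4·(4,18) = (1.0000,4.5000)
o1: d²=26 ≤ ρ²=47; F_rep = 17·(-1,-5)/26² = (-0.0251,-0.1257)
o2: d²=229 > ρ²=47 → inactive
o3: d²=272 > ρ²=47 → inactive
F = F_att + ΣF_rep = (0.9749,4.3743)
Δp = p'−p = (0.1219,0.5468); α = Δx/Fx = (659/5408) / (659/676) = 1/8
check: Δy/Fy = (2957/5408) / (2957/676) = 1/8 ✓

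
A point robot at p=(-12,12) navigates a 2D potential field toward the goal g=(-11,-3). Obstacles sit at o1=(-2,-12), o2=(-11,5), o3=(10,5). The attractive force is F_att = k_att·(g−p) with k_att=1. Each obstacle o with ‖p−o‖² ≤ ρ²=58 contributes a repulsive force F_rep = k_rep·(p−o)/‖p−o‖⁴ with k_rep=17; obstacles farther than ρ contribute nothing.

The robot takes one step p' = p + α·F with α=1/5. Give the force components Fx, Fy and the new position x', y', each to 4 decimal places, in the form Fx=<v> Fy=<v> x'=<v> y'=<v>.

F_att = 1·(g−p) = 1·(1,-15) = (1.0000,-15.0000)
o1: d²=676 > ρ²=58 → inactive
o2: d²=50 ≤ ρ²=58; F_rep = 17·(-1,7)/50² = (-0.0068,0.0476)
o3: d²=533 > ρ²=58 → inactive
F = F_att + ΣF_rep = (0.9932,-14.9524)
p' = p + 1/5·F = (-11.8014,9.0095)

Fx=0.9932 Fy=-14.9524 x'=-11.8014 y'=9.0095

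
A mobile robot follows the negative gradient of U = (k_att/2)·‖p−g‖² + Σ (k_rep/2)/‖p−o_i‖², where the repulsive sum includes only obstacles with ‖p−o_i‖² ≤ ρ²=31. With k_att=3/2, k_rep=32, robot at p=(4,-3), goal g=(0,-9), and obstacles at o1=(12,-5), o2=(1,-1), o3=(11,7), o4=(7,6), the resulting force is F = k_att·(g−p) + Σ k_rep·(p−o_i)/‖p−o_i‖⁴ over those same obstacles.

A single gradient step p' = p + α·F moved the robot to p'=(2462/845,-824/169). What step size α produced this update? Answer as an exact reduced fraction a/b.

F_att = 3/2·(g−p) = 3/2·(-4,-6) = (-6.0000,-9.0000)
o1: d²=68 > ρ²=31 → inactive
o2: d²=13 ≤ ρ²=31; F_rep = 32·(3,-2)/13² = (0.5680,-0.3787)
o3: d²=149 > ρ²=31 → inactive
o4: d²=90 > ρ²=31 → inactive
F = F_att + ΣF_rep = (-5.4320,-9.3787)
Δp = p'−p = (-1.0864,-1.8757); α = Δx/Fx = (-918/845) / (-918/169) = 1/5
check: Δy/Fy = (-317/169) / (-1585/169) = 1/5 ✓

α = 1/5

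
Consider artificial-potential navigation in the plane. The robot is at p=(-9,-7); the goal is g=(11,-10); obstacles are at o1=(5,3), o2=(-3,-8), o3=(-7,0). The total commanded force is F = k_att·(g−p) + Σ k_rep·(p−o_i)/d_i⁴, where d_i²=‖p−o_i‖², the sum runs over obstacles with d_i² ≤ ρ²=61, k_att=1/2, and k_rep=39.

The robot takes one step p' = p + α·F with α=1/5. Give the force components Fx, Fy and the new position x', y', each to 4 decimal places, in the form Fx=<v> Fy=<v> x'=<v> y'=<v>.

Fx=9.8013 Fy=-1.5687 x'=-7.0397 y'=-7.3137

F_att = 1/2·(g−p) = 1/2·(20,-3) = (10.0000,-1.5000)
o1: d²=296 > ρ²=61 → inactive
o2: d²=37 ≤ ρ²=61; F_rep = 39·(-6,1)/37² = (-0.1709,0.0285)
o3: d²=53 ≤ ρ²=61; F_rep = 39·(-2,-7)/53² = (-0.0278,-0.0972)
F = F_att + ΣF_rep = (9.8013,-1.5687)
p' = p + 1/5·F = (-7.0397,-7.3137)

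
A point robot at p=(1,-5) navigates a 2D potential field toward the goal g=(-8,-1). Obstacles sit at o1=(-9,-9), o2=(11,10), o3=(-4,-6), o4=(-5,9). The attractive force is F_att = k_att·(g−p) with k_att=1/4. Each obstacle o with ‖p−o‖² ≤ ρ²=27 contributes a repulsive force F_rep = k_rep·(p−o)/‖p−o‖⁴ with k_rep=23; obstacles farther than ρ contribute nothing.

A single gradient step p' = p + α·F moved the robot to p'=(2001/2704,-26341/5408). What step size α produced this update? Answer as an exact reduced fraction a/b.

α = 1/8

F_att = 1/4·(g−p) = 1/4·(-9,4) = (-2.2500,1.0000)
o1: d²=116 > ρ²=27 → inactive
o2: d²=325 > ρ²=27 → inactive
o3: d²=26 ≤ ρ²=27; F_rep = 23·(5,1)/26² = (0.1701,0.0340)
o4: d²=232 > ρ²=27 → inactive
F = F_att + ΣF_rep = (-2.0799,1.0340)
Δp = p'−p = (-0.2600,0.1293); α = Δx/Fx = (-703/2704) / (-703/338) = 1/8
check: Δy/Fy = (699/5408) / (699/676) = 1/8 ✓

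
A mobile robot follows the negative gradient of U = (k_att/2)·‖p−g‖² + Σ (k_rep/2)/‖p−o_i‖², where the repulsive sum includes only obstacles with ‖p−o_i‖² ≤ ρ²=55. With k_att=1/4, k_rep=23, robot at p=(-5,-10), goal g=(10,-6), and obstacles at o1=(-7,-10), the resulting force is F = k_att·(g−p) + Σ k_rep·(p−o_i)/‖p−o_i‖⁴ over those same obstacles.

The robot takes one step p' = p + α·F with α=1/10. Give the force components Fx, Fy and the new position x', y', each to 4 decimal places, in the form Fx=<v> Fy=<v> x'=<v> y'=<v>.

Fx=6.6250 Fy=1.0000 x'=-4.3375 y'=-9.9000

F_att = 1/4·(g−p) = 1/4·(15,4) = (3.7500,1.0000)
o1: d²=4 ≤ ρ²=55; F_rep = 23·(2,0)/4² = (2.8750,0.0000)
F = F_att + ΣF_rep = (6.6250,1.0000)
p' = p + 1/10·F = (-4.3375,-9.9000)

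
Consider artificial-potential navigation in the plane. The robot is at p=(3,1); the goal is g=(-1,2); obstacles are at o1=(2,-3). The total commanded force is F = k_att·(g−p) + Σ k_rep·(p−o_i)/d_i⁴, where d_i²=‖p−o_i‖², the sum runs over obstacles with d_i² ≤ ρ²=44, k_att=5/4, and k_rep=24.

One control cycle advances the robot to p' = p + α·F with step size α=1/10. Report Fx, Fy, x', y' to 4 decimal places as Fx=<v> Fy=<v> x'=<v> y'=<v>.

F_att = 5/4·(g−p) = 5/4·(-4,1) = (-5.0000,1.2500)
o1: d²=17 ≤ ρ²=44; F_rep = 24·(1,4)/17² = (0.0830,0.3322)
F = F_att + ΣF_rep = (-4.9170,1.5822)
p' = p + 1/10·F = (2.5083,1.1582)

Fx=-4.9170 Fy=1.5822 x'=2.5083 y'=1.1582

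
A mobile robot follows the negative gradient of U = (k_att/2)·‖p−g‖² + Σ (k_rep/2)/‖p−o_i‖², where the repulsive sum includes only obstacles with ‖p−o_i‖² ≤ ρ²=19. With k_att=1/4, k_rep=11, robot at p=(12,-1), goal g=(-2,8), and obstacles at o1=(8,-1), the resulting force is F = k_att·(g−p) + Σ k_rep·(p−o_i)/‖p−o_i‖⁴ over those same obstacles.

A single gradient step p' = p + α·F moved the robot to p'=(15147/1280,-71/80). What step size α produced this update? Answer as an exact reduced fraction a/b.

F_att = 1/4·(g−p) = 1/4·(-14,9) = (-3.5000,2.2500)
o1: d²=16 ≤ ρ²=19; F_rep = 11·(4,0)/16² = (0.1719,0.0000)
F = F_att + ΣF_rep = (-3.3281,2.2500)
Δp = p'−p = (-0.1664,0.1125); α = Δx/Fx = (-213/1280) / (-213/64) = 1/20
check: Δy/Fy = (9/80) / (9/4) = 1/20 ✓

α = 1/20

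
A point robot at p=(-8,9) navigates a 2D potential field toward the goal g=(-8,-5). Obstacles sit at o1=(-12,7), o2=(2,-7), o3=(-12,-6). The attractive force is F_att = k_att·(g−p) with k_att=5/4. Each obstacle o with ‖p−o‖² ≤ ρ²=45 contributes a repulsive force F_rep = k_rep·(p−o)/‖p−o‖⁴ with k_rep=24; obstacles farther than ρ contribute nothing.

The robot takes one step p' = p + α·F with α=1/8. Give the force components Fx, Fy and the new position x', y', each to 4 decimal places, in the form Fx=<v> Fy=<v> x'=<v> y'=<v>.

Fx=0.2400 Fy=-17.3800 x'=-7.9700 y'=6.8275

F_att = 5/4·(g−p) = 5/4·(0,-14) = (0.0000,-17.5000)
o1: d²=20 ≤ ρ²=45; F_rep = 24·(4,2)/20² = (0.2400,0.1200)
o2: d²=356 > ρ²=45 → inactive
o3: d²=241 > ρ²=45 → inactive
F = F_att + ΣF_rep = (0.2400,-17.3800)
p' = p + 1/8·F = (-7.9700,6.8275)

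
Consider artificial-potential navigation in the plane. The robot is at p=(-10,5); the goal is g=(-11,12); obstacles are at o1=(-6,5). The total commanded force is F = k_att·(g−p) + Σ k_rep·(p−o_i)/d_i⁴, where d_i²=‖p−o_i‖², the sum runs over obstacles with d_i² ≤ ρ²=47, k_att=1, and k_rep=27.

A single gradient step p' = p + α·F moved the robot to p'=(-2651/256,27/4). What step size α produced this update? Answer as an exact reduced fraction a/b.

α = 1/4

F_att = 1·(g−p) = 1·(-1,7) = (-1.0000,7.0000)
o1: d²=16 ≤ ρ²=47; F_rep = 27·(-4,0)/16² = (-0.4219,0.0000)
F = F_att + ΣF_rep = (-1.4219,7.0000)
Δp = p'−p = (-0.3555,1.7500); α = Δx/Fx = (-91/256) / (-91/64) = 1/4
check: Δy/Fy = (7/4) / (7) = 1/4 ✓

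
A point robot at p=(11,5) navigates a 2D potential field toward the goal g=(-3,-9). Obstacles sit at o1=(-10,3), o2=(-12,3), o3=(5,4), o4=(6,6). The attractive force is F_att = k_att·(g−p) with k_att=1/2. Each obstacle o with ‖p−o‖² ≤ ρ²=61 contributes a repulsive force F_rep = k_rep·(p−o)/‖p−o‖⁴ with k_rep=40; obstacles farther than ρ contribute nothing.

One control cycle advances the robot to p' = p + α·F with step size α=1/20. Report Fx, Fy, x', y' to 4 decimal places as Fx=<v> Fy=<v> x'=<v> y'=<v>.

F_att = 1/2·(g−p) = 1/2·(-14,-14) = (-7.0000,-7.0000)
o1: d²=445 > ρ²=61 → inactive
o2: d²=533 > ρ²=61 → inactive
o3: d²=37 ≤ ρ²=61; F_rep = 40·(6,1)/37² = (0.1753,0.0292)
o4: d²=26 ≤ ρ²=61; F_rep = 40·(5,-1)/26² = (0.2959,-0.0592)
F = F_att + ΣF_rep = (-6.5288,-7.0300)
p' = p + 1/20·F = (10.6736,4.6485)

Fx=-6.5288 Fy=-7.0300 x'=10.6736 y'=4.6485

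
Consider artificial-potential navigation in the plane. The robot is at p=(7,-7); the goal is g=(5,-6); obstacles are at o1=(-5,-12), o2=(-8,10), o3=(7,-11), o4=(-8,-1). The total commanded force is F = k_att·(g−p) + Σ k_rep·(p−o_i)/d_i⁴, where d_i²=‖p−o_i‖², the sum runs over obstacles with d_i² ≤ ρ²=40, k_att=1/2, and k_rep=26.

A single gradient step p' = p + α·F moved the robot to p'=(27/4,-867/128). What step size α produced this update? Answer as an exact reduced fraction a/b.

α = 1/4

F_att = 1/2·(g−p) = 1/2·(-2,1) = (-1.0000,0.5000)
o1: d²=169 > ρ²=40 → inactive
o2: d²=514 > ρ²=40 → inactive
o3: d²=16 ≤ ρ²=40; F_rep = 26·(0,4)/16² = (0.0000,0.4062)
o4: d²=261 > ρ²=40 → inactive
F = F_att + ΣF_rep = (-1.0000,0.9062)
Δp = p'−p = (-0.2500,0.2266); α = Δx/Fx = (-1/4) / (-1) = 1/4
check: Δy/Fy = (29/128) / (29/32) = 1/4 ✓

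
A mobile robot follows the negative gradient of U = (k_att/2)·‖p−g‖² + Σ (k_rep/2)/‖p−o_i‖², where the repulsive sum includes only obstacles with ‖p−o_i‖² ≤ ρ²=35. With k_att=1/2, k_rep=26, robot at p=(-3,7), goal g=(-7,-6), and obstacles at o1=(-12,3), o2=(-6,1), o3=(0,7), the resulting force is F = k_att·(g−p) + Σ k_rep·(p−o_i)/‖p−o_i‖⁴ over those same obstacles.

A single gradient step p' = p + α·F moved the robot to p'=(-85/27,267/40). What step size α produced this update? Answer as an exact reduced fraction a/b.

α = 1/20

F_att = 1/2·(g−p) = 1/2·(-4,-13) = (-2.0000,-6.5000)
o1: d²=97 > ρ²=35 → inactive
o2: d²=45 > ρ²=35 → inactive
o3: d²=9 ≤ ρ²=35; F_rep = 26·(-3,0)/9² = (-0.9630,0.0000)
F = F_att + ΣF_rep = (-2.9630,-6.5000)
Δp = p'−p = (-0.1481,-0.3250); α = Δx/Fx = (-4/27) / (-80/27) = 1/20
check: Δy/Fy = (-13/40) / (-13/2) = 1/20 ✓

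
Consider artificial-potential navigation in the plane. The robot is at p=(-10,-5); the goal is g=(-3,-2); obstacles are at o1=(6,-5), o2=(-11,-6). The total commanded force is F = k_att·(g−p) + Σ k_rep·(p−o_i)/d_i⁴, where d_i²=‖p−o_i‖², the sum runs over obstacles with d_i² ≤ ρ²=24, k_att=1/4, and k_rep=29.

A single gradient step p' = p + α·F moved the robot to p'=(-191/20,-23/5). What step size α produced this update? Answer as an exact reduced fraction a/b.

F_att = 1/4·(g−p) = 1/4·(7,3) = (1.7500,0.7500)
o1: d²=256 > ρ²=24 → inactive
o2: d²=2 ≤ ρ²=24; F_rep = 29·(1,1)/2² = (7.2500,7.2500)
F = F_att + ΣF_rep = (9.0000,8.0000)
Δp = p'−p = (0.4500,0.4000); α = Δx/Fx = (9/20) / (9) = 1/20
check: Δy/Fy = (2/5) / (8) = 1/20 ✓

α = 1/20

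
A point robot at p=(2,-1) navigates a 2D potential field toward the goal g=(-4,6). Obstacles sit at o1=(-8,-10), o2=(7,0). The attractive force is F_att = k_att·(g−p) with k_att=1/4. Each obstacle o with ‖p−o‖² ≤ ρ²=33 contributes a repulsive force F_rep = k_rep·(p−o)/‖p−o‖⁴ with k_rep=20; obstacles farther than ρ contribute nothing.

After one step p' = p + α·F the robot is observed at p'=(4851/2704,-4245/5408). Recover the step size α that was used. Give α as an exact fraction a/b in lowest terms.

F_att = 1/4·(g−p) = 1/4·(-6,7) = (-1.5000,1.7500)
o1: d²=181 > ρ²=33 → inactive
o2: d²=26 ≤ ρ²=33; F_rep = 20·(-5,-1)/26² = (-0.1479,-0.0296)
F = F_att + ΣF_rep = (-1.6479,1.7204)
Δp = p'−p = (-0.2060,0.2151); α = Δx/Fx = (-557/2704) / (-557/338) = 1/8
check: Δy/Fy = (1163/5408) / (1163/676) = 1/8 ✓

α = 1/8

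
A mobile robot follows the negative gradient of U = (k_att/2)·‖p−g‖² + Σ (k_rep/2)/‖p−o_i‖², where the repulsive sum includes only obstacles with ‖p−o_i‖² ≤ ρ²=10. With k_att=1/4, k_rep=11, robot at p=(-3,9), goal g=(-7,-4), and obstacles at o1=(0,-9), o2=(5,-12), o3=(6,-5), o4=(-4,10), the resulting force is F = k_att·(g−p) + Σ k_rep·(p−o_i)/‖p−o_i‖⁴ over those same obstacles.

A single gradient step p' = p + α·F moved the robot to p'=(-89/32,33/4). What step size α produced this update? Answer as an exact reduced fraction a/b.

α = 1/8

F_att = 1/4·(g−p) = 1/4·(-4,-13) = (-1.0000,-3.2500)
o1: d²=333 > ρ²=10 → inactive
o2: d²=505 > ρ²=10 → inactive
o3: d²=277 > ρ²=10 → inactive
o4: d²=2 ≤ ρ²=10; F_rep = 11·(1,-1)/2² = (2.7500,-2.7500)
F = F_att + ΣF_rep = (1.7500,-6.0000)
Δp = p'−p = (0.2188,-0.7500); α = Δx/Fx = (7/32) / (7/4) = 1/8
check: Δy/Fy = (-3/4) / (-6) = 1/8 ✓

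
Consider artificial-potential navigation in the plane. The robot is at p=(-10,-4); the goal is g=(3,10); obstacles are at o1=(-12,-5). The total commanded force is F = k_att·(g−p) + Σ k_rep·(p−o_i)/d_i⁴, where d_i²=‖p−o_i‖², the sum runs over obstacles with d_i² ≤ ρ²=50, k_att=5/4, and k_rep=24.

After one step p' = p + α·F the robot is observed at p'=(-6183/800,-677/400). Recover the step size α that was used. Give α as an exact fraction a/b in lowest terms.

α = 1/8

F_att = 5/4·(g−p) = 5/4·(13,14) = (16.2500,17.5000)
o1: d²=5 ≤ ρ²=50; F_rep = 24·(2,1)/5² = (1.9200,0.9600)
F = F_att + ΣF_rep = (18.1700,18.4600)
Δp = p'−p = (2.2713,2.3075); α = Δx/Fx = (1817/800) / (1817/100) = 1/8
check: Δy/Fy = (923/400) / (923/50) = 1/8 ✓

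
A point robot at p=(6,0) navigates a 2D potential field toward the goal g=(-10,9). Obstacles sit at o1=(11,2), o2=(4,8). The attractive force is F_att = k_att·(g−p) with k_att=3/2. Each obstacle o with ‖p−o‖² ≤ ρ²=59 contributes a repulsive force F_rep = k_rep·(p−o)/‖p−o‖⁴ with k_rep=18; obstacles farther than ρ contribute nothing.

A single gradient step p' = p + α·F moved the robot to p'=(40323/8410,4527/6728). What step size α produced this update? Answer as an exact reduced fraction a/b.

α = 1/20

F_att = 3/2·(g−p) = 3/2·(-16,9) = (-24.0000,13.5000)
o1: d²=29 ≤ ρ²=59; F_rep = 18·(-5,-2)/29² = (-0.1070,-0.0428)
o2: d²=68 > ρ²=59 → inactive
F = F_att + ΣF_rep = (-24.1070,13.4572)
Δp = p'−p = (-1.2054,0.6729); α = Δx/Fx = (-10137/8410) / (-20274/841) = 1/20
check: Δy/Fy = (4527/6728) / (22635/1682) = 1/20 ✓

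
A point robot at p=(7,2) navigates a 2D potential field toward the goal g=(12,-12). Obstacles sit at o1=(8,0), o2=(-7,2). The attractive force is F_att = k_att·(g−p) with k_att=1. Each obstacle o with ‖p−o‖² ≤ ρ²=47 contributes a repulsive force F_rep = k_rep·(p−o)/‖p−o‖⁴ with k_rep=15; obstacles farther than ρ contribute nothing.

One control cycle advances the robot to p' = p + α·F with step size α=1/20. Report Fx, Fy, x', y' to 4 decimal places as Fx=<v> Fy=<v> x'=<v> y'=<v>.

Fx=4.4000 Fy=-12.8000 x'=7.2200 y'=1.3600

F_att = 1·(g−p) = 1·(5,-14) = (5.0000,-14.0000)
o1: d²=5 ≤ ρ²=47; F_rep = 15·(-1,2)/5² = (-0.6000,1.2000)
o2: d²=196 > ρ²=47 → inactive
F = F_att + ΣF_rep = (4.4000,-12.8000)
p' = p + 1/20·F = (7.2200,1.3600)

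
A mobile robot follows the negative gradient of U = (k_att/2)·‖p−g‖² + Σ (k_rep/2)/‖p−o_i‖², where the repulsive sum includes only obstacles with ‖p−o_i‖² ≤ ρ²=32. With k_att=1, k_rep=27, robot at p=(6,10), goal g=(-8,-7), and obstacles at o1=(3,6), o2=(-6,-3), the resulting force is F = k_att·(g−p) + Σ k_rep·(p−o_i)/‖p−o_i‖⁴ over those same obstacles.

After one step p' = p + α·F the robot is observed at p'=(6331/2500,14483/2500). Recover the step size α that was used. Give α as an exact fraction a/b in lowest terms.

F_att = 1·(g−p) = 1·(-14,-17) = (-14.0000,-17.0000)
o1: d²=25 ≤ ρ²=32; F_rep = 27·(3,4)/25² = (0.1296,0.1728)
o2: d²=313 > ρ²=32 → inactive
F = F_att + ΣF_rep = (-13.8704,-16.8272)
Δp = p'−p = (-3.4676,-4.2068); α = Δx/Fx = (-8669/2500) / (-8669/625) = 1/4
check: Δy/Fy = (-10517/2500) / (-10517/625) = 1/4 ✓

α = 1/4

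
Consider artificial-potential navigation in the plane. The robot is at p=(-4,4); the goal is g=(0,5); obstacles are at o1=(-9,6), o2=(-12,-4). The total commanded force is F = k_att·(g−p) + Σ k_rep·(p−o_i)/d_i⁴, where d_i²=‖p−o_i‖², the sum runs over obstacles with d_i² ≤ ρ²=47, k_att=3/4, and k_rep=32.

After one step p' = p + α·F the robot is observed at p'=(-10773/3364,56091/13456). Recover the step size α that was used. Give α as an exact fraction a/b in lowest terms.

α = 1/4

F_att = 3/4·(g−p) = 3/4·(4,1) = (3.0000,0.7500)
o1: d²=29 ≤ ρ²=47; F_rep = 32·(5,-2)/29² = (0.1902,-0.0761)
o2: d²=128 > ρ²=47 → inactive
F = F_att + ΣF_rep = (3.1902,0.6739)
Δp = p'−p = (0.7976,0.1685); α = Δx/Fx = (2683/3364) / (2683/841) = 1/4
check: Δy/Fy = (2267/13456) / (2267/3364) = 1/4 ✓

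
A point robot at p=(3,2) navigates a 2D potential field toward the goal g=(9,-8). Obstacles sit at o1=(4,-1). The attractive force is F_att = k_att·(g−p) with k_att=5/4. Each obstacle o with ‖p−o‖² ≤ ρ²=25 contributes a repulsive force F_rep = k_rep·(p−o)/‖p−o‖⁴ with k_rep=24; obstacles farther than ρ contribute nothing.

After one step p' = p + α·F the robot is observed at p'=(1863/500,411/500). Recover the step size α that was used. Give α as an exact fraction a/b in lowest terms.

α = 1/10

F_att = 5/4·(g−p) = 5/4·(6,-10) = (7.5000,-12.5000)
o1: d²=10 ≤ ρ²=25; F_rep = 24·(-1,3)/10² = (-0.2400,0.7200)
F = F_att + ΣF_rep = (7.2600,-11.7800)
Δp = p'−p = (0.7260,-1.1780); α = Δx/Fx = (363/500) / (363/50) = 1/10
check: Δy/Fy = (-589/500) / (-589/50) = 1/10 ✓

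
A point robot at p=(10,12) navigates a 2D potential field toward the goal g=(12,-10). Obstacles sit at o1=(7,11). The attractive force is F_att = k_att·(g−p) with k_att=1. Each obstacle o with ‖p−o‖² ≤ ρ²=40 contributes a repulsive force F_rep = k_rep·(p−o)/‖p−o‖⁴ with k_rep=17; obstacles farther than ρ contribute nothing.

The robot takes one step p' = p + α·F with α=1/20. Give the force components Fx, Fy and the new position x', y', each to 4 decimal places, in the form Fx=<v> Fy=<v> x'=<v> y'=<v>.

Fx=2.5100 Fy=-21.8300 x'=10.1255 y'=10.9085

F_att = 1·(g−p) = 1·(2,-22) = (2.0000,-22.0000)
o1: d²=10 ≤ ρ²=40; F_rep = 17·(3,1)/10² = (0.5100,0.1700)
F = F_att + ΣF_rep = (2.5100,-21.8300)
p' = p + 1/20·F = (10.1255,10.9085)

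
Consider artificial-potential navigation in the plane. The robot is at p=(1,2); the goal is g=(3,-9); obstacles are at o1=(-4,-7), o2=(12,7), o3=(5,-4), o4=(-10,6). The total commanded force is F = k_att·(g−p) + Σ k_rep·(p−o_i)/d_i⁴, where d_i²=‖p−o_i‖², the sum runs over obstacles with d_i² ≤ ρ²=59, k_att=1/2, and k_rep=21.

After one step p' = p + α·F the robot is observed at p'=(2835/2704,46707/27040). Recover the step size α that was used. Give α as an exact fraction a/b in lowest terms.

α = 1/20

F_att = 1/2·(g−p) = 1/2·(2,-11) = (1.0000,-5.5000)
o1: d²=106 > ρ²=59 → inactive
o2: d²=146 > ρ²=59 → inactive
o3: d²=52 ≤ ρ²=59; F_rep = 21·(-4,6)/52² = (-0.0311,0.0466)
o4: d²=137 > ρ²=59 → inactive
F = F_att + ΣF_rep = (0.9689,-5.4534)
Δp = p'−p = (0.0484,-0.2727); α = Δx/Fx = (131/2704) / (655/676) = 1/20
check: Δy/Fy = (-7373/27040) / (-7373/1352) = 1/20 ✓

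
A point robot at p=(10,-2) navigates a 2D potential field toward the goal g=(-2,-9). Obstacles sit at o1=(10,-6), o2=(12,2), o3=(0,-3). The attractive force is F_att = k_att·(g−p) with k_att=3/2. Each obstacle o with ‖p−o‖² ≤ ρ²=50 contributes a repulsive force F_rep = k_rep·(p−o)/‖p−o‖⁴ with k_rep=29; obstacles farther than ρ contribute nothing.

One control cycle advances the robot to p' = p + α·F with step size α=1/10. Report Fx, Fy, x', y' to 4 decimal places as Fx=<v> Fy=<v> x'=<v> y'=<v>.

Fx=-18.1450 Fy=-10.3369 x'=8.1855 y'=-3.0337

F_att = 3/2·(g−p) = 3/2·(-12,-7) = (-18.0000,-10.5000)
o1: d²=16 ≤ ρ²=50; F_rep = 29·(0,4)/16² = (0.0000,0.4531)
o2: d²=20 ≤ ρ²=50; F_rep = 29·(-2,-4)/20² = (-0.1450,-0.2900)
o3: d²=101 > ρ²=50 → inactive
F = F_att + ΣF_rep = (-18.1450,-10.3369)
p' = p + 1/10·F = (8.1855,-3.0337)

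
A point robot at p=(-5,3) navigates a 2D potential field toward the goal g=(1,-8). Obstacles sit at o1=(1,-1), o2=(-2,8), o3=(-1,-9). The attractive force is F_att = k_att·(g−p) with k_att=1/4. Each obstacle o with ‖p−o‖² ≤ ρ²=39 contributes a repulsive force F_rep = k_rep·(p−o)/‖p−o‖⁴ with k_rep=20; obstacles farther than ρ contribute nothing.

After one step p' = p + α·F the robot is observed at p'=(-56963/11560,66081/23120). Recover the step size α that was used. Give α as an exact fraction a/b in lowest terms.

α = 1/20

F_att = 1/4·(g−p) = 1/4·(6,-11) = (1.5000,-2.7500)
o1: d²=52 > ρ²=39 → inactive
o2: d²=34 ≤ ρ²=39; F_rep = 20·(-3,-5)/34² = (-0.0519,-0.0865)
o3: d²=160 > ρ²=39 → inactive
F = F_att + ΣF_rep = (1.4481,-2.8365)
Δp = p'−p = (0.0724,-0.1418); α = Δx/Fx = (837/11560) / (837/578) = 1/20
check: Δy/Fy = (-3279/23120) / (-3279/1156) = 1/20 ✓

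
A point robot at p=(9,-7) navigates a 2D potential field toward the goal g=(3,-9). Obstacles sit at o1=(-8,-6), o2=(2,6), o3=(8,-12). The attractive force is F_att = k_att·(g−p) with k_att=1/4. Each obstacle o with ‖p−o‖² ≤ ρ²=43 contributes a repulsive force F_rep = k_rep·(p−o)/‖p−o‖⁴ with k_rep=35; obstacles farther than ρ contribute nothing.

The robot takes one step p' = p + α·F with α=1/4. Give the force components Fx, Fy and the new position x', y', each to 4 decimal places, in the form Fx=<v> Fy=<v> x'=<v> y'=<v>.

F_att = 1/4·(g−p) = 1/4·(-6,-2) = (-1.5000,-0.5000)
o1: d²=290 > ρ²=43 → inactive
o2: d²=218 > ρ²=43 → inactive
o3: d²=26 ≤ ρ²=43; F_rep = 35·(1,5)/26² = (0.0518,0.2589)
F = F_att + ΣF_rep = (-1.4482,-0.2411)
p' = p + 1/4·F = (8.6379,-7.0603)

Fx=-1.4482 Fy=-0.2411 x'=8.6379 y'=-7.0603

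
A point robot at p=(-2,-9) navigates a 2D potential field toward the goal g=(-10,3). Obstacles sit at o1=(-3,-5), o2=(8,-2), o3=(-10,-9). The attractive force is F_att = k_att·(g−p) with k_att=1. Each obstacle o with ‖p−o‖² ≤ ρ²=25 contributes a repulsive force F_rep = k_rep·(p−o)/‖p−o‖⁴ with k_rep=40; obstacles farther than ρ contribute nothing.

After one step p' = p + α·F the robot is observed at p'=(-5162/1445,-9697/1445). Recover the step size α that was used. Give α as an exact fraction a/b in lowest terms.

F_att = 1·(g−p) = 1·(-8,12) = (-8.0000,12.0000)
o1: d²=17 ≤ ρ²=25; F_rep = 40·(1,-4)/17² = (0.1384,-0.5536)
o2: d²=149 > ρ²=25 → inactive
o3: d²=64 > ρ²=25 → inactive
F = F_att + ΣF_rep = (-7.8616,11.4464)
Δp = p'−p = (-1.5723,2.2893); α = Δx/Fx = (-2272/1445) / (-2272/289) = 1/5
check: Δy/Fy = (3308/1445) / (3308/289) = 1/5 ✓

α = 1/5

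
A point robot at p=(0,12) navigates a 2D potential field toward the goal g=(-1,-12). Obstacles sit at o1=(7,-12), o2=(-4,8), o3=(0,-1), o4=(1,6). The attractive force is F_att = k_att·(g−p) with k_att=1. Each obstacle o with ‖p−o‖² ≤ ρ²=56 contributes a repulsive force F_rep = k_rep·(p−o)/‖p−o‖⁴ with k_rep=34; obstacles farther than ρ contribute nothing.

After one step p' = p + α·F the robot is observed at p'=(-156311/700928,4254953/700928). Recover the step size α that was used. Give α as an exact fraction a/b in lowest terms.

α = 1/4

F_att = 1·(g−p) = 1·(-1,-24) = (-1.0000,-24.0000)
o1: d²=625 > ρ²=56 → inactive
o2: d²=32 ≤ ρ²=56; F_rep = 34·(4,4)/32² = (0.1328,0.1328)
o3: d²=169 > ρ²=56 → inactive
o4: d²=37 ≤ ρ²=56; F_rep = 34·(-1,6)/37² = (-0.0248,0.1490)
F = F_att + ΣF_rep = (-0.8920,-23.7182)
Δp = p'−p = (-0.2230,-5.9295); α = Δx/Fx = (-156311/700928) / (-156311/175232) = 1/4
check: Δy/Fy = (-4156183/700928) / (-4156183/175232) = 1/4 ✓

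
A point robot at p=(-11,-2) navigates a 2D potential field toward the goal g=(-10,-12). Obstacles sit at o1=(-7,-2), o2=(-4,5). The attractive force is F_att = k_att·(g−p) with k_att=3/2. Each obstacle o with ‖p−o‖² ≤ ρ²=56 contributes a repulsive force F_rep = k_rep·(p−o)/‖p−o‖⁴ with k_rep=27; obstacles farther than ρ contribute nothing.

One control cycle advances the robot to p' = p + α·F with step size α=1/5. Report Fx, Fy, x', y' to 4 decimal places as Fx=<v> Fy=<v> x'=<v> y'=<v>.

F_att = 3/2·(g−p) = 3/2·(1,-10) = (1.5000,-15.0000)
o1: d²=16 ≤ ρ²=56; F_rep = 27·(-4,0)/16² = (-0.4219,0.0000)
o2: d²=98 > ρ²=56 → inactive
F = F_att + ΣF_rep = (1.0781,-15.0000)
p' = p + 1/5·F = (-10.7844,-5.0000)

Fx=1.0781 Fy=-15.0000 x'=-10.7844 y'=-5.0000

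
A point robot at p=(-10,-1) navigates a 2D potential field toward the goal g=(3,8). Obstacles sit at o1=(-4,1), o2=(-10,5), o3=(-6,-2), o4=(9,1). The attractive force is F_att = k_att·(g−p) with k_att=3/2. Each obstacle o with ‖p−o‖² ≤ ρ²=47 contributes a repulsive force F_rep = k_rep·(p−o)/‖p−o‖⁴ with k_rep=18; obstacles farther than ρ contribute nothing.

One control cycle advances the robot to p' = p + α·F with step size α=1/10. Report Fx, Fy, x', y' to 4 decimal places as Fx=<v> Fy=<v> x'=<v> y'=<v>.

F_att = 3/2·(g−p) = 3/2·(13,9) = (19.5000,13.5000)
o1: d²=40 ≤ ρ²=47; F_rep = 18·(-6,-2)/40² = (-0.0675,-0.0225)
o2: d²=36 ≤ ρ²=47; F_rep = 18·(0,-6)/36² = (0.0000,-0.0833)
o3: d²=17 ≤ ρ²=47; F_rep = 18·(-4,1)/17² = (-0.2491,0.0623)
o4: d²=365 > ρ²=47 → inactive
F = F_att + ΣF_rep = (19.1834,13.4565)
p' = p + 1/10·F = (-8.0817,0.3456)

Fx=19.1834 Fy=13.4565 x'=-8.0817 y'=0.3456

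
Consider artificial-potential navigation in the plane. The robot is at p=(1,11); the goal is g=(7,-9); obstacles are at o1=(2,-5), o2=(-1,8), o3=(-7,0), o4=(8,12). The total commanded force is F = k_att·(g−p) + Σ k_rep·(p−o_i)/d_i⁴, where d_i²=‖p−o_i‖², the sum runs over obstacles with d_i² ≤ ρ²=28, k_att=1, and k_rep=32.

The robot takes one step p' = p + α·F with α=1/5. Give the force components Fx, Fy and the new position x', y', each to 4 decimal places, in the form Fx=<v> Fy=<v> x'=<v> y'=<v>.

Fx=6.3787 Fy=-19.4320 x'=2.2757 y'=7.1136

F_att = 1·(g−p) = 1·(6,-20) = (6.0000,-20.0000)
o1: d²=257 > ρ²=28 → inactive
o2: d²=13 ≤ ρ²=28; F_rep = 32·(2,3)/13² = (0.3787,0.5680)
o3: d²=185 > ρ²=28 → inactive
o4: d²=50 > ρ²=28 → inactive
F = F_att + ΣF_rep = (6.3787,-19.4320)
p' = p + 1/5·F = (2.2757,7.1136)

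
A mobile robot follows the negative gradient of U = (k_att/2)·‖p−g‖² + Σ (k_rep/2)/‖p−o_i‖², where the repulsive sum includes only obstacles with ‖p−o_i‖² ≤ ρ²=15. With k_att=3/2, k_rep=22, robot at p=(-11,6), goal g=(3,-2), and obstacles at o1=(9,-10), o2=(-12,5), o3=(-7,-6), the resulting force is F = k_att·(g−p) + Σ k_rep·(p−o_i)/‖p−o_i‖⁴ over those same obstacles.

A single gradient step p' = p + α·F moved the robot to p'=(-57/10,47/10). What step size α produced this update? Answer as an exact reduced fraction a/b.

α = 1/5

F_att = 3/2·(g−p) = 3/2·(14,-8) = (21.0000,-12.0000)
o1: d²=656 > ρ²=15 → inactive
o2: d²=2 ≤ ρ²=15; F_rep = 22·(1,1)/2² = (5.5000,5.5000)
o3: d²=160 > ρ²=15 → inactive
F = F_att + ΣF_rep = (26.5000,-6.5000)
Δp = p'−p = (5.3000,-1.3000); α = Δx/Fx = (53/10) / (53/2) = 1/5
check: Δy/Fy = (-13/10) / (-13/2) = 1/5 ✓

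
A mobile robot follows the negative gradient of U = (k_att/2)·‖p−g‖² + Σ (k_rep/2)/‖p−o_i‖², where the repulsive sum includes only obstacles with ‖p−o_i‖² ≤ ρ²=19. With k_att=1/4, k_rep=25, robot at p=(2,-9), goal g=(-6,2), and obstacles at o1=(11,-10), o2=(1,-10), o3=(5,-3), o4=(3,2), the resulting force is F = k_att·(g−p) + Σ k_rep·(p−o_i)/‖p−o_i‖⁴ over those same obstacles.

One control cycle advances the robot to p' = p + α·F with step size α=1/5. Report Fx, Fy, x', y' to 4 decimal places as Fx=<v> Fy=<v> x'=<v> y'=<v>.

F_att = 1/4·(g−p) = 1/4·(-8,11) = (-2.0000,2.7500)
o1: d²=82 > ρ²=19 → inactive
o2: d²=2 ≤ ρ²=19; F_rep = 25·(1,1)/2² = (6.2500,6.2500)
o3: d²=45 > ρ²=19 → inactive
o4: d²=122 > ρ²=19 → inactive
F = F_att + ΣF_rep = (4.2500,9.0000)
p' = p + 1/5·F = (2.8500,-7.2000)

Fx=4.2500 Fy=9.0000 x'=2.8500 y'=-7.2000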